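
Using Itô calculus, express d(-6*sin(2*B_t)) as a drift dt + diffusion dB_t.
d(-6*sin(2*B_t)) = (12*sin(2*B_t)) dt + (-12*cos(2*B_t)) dB_t

Itô's formula for f(B_t) gives d f(B_t) = f'(B_t) dB_t + (1/2) f''(B_t) dt. Compute derivatives of f(x) = -6*sin(2*x):
  f'(x)  = -12*cos(2*x)
  f''(x) = 24*sin(2*x)
Substitute x = B_t and multiply the f'' term by 1/2:
  drift     = (1/2) * (24*sin(2*x)) evaluated at B_t = 12*sin(2*B_t)
  diffusion = (-12*cos(2*x)) evaluated at B_t = -12*cos(2*B_t)
Therefore d(-6*sin(2*B_t)) = (12*sin(2*B_t)) dt + (-12*cos(2*B_t)) dB_t.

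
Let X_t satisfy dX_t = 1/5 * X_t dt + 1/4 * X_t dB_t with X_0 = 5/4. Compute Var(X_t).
Var(X_t) = 25*(exp(t/16) - 1)*exp(2*t/5)/16

For GBM dX = mu X dt + sigma X dB with X_0 = x_0, apply Itô to Y = log X: dY = (mu - sigma^2/2) dt + sigma dB, so Y_t = log(x_0) + (mu - sigma^2/2) t + sigma B_t and hence X_t = x_0 * exp((mu - sigma^2/2) t + sigma B_t).
With mu = 1/5, sigma = 1/4, x_0 = 5/4, this gives:
  X_t = 5/4 * exp((27/160) * t + (1/4) * B_t).
Since sigma*B_t ~ Normal(0, sigma^2 t), E[exp(sigma*B_t)] = exp(sigma^2 t / 2); so E[X_t] = x_0 * exp((mu - sigma^2/2) t) * exp(sigma^2 t / 2) = x_0 * exp(mu t) = 5*exp(t/5)/4.
Var(X_t) = E[X_t^2] - (E[X_t])^2 = x_0^2 * exp(2 mu t) * (exp(sigma^2 t) - 1) = 25*(exp(t/16) - 1)*exp(2*t/5)/16.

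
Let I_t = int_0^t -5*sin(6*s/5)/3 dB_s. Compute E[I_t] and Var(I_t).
E[I_t] = 0; Var(I_t) = 25*t/18 - 125*sin(12*t/5)/216

The Itô integral of a deterministic integrand f(s) has mean 0 because each increment f(s) * (B_{s+ds} - B_s) has mean 0. By the Itô isometry:
  Var( int_0^t f(s) dB_s ) = E[ (int_0^t f(s) dB_s)^2 ] = int_0^t f(s)^2 ds.
Here f(s) = -5*sin(6*s/5)/3, so f(s)^2 = 25*sin(6*s/5)^2/9. Integrate:
  int_0^t (25*sin(6*s/5)^2/9) ds = 25*t/18 - 125*sin(12*t/5)/216.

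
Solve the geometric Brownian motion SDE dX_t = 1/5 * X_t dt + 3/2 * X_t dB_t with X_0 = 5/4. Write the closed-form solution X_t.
X_t = 5/4 * exp((-37/40) * t + (3/2) * B_t)

For GBM dX = mu X dt + sigma X dB with X_0 = x_0, apply Itô to Y = log X: dY = (mu - sigma^2/2) dt + sigma dB, so Y_t = log(x_0) + (mu - sigma^2/2) t + sigma B_t and hence X_t = x_0 * exp((mu - sigma^2/2) t + sigma B_t).
With mu = 1/5, sigma = 3/2, x_0 = 5/4, this gives:
  X_t = 5/4 * exp((-37/40) * t + (3/2) * B_t).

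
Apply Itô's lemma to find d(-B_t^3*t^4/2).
d(-B_t^3*t^4/2) = (B_t*t^3*(-4*B_t^2 - 3*t)/2) dt + (-3*B_t^2*t^4/2) dB_t

Itô's formula for f(t, x): d f(t, B_t) = (f_t + (1/2) f_xx) dt + f_x dB_t. Compute partials of f(t, x) = -t^4*x^3/2:
  f_t(t,x)  = -2*t^3*x^3
  f_x(t,x)  = -3*t^4*x^2/2
  f_xx(t,x) = -3*t^4*x
Assemble drift = f_t + (1/2) f_xx = t^3*x*(-3*t - 4*x^2)/2 and diffusion = f_x = -3*t^4*x^2/2. Substituting x = B_t:
  d(-B_t^3*t^4/2) = (B_t*t^3*(-4*B_t^2 - 3*t)/2) dt + (-3*B_t^2*t^4/2) dB_t.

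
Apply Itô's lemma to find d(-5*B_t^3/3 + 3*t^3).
d(-5*B_t^3/3 + 3*t^3) = (-5*B_t + 9*t^2) dt + (-5*B_t^2) dB_t

Itô's formula for f(t, x): d f(t, B_t) = (f_t + (1/2) f_xx) dt + f_x dB_t. Compute partials of f(t, x) = 3*t^3 - 5*x^3/3:
  f_t(t,x)  = 9*t^2
  f_x(t,x)  = -5*x^2
  f_xx(t,x) = -10*x
Assemble drift = f_t + (1/2) f_xx = 9*t^2 - 5*x and diffusion = f_x = -5*x^2. Substituting x = B_t:
  d(-5*B_t^3/3 + 3*t^3) = (-5*B_t + 9*t^2) dt + (-5*B_t^2) dB_t.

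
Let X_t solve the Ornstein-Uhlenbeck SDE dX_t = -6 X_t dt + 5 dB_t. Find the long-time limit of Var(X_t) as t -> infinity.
lim Var(X_t) = 25/12

The OU SDE dX = -theta X dt + sigma dB admits the integrating factor exp(theta t): d(exp(theta t) X_t) = sigma exp(theta t) dB_t. Integrating from 0 to t gives X_t = x_0 * exp(-theta t) + sigma * int_0^t exp(-theta (t-s)) dB_s for any initial x_0. The Itô integral has variance (by the Itô isometry) sigma^2 * int_0^t exp(-2 theta (t - s)) ds = sigma^2 * (1 - exp(-2 theta t)) / (2 theta), independent of x_0.
With theta = 6, sigma = 5:
  Var(X_t) = (5)^2 * (1 - exp(-2*6 t)) / (2 * 6) = 25/12 - 25*exp(-12*t)/12.
As t -> infinity, exp(-2*6 t) -> 0, so the stationary variance is sigma^2 / (2 theta) = 25/12.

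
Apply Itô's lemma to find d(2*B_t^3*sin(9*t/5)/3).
d(2*B_t^3*sin(9*t/5)/3) = (2*B_t*(3*B_t^2*cos(9*t/5)/5 + sin(9*t/5))) dt + (2*B_t^2*sin(9*t/5)) dB_t

Itô's formula for f(t, x): d f(t, B_t) = (f_t + (1/2) f_xx) dt + f_x dB_t. Compute partials of f(t, x) = 2*x^3*sin(9*t/5)/3:
  f_t(t,x)  = 6*x^3*cos(9*t/5)/5
  f_x(t,x)  = 2*x^2*sin(9*t/5)
  f_xx(t,x) = 4*x*sin(9*t/5)
Assemble drift = f_t + (1/2) f_xx = 2*x*(3*x^2*cos(9*t/5)/5 + sin(9*t/5)) and diffusion = f_x = 2*x^2*sin(9*t/5). Substituting x = B_t:
  d(2*B_t^3*sin(9*t/5)/3) = (2*B_t*(3*B_t^2*cos(9*t/5)/5 + sin(9*t/5))) dt + (2*B_t^2*sin(9*t/5)) dB_t.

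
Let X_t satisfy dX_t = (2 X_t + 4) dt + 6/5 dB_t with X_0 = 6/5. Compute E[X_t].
E[X_t] = 16*exp(2*t)/5 - 2

Taking expectations and using E[dB_t] = 0, the mean m(t) = E[X_t] satisfies the ODE m'(t) = a m(t) + b with m(0) = x_0. With a = 2, b = 4, x_0 = 6/5, the solution is
  m(t) = x_0 * exp(a t) + (b/a) * (exp(a t) - 1)
       = (6/5) * exp(2 t) + (4/2) * (exp(2 t) - 1)
       = 16*exp(2*t)/5 - 2.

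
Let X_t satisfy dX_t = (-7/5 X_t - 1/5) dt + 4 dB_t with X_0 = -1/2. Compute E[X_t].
E[X_t] = -1/7 - 5*exp(-7*t/5)/14

Taking expectations and using E[dB_t] = 0, the mean m(t) = E[X_t] satisfies the ODE m'(t) = a m(t) + b with m(0) = x_0. With a = -7/5, b = -1/5, x_0 = -1/2, the solution is
  m(t) = x_0 * exp(a t) + (b/a) * (exp(a t) - 1)
       = (-1/2) * exp((-7/5) t) + ((-1/5)/(-7/5)) * (exp((-7/5) t) - 1)
       = -1/7 - 5*exp(-7*t/5)/14.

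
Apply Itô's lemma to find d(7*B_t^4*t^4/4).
d(7*B_t^4*t^4/4) = (B_t^2*t^3*(7*B_t^2 + 21*t/2)) dt + (7*B_t^3*t^4) dB_t

Itô's formula for f(t, x): d f(t, B_t) = (f_t + (1/2) f_xx) dt + f_x dB_t. Compute partials of f(t, x) = 7*t^4*x^4/4:
  f_t(t,x)  = 7*t^3*x^4
  f_x(t,x)  = 7*t^4*x^3
  f_xx(t,x) = 21*t^4*x^2
Assemble drift = f_t + (1/2) f_xx = t^3*x^2*(21*t/2 + 7*x^2) and diffusion = f_x = 7*t^4*x^3. Substituting x = B_t:
  d(7*B_t^4*t^4/4) = (B_t^2*t^3*(7*B_t^2 + 21*t/2)) dt + (7*B_t^3*t^4) dB_t.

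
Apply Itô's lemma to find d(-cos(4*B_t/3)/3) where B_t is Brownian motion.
d(-cos(4*B_t/3)/3) = (8*cos(4*B_t/3)/27) dt + (4*sin(4*B_t/3)/9) dB_t

Itô's formula for f(B_t) gives d f(B_t) = f'(B_t) dB_t + (1/2) f''(B_t) dt. Compute derivatives of f(x) = -cos(4*x/3)/3:
  f'(x)  = 4*sin(4*x/3)/9
  f''(x) = 16*cos(4*x/3)/27
Substitute x = B_t and multiply the f'' term by 1/2:
  drift     = (1/2) * (16*cos(4*x/3)/27) evaluated at B_t = 8*cos(4*B_t/3)/27
  diffusion = (4*sin(4*x/3)/9) evaluated at B_t = 4*sin(4*B_t/3)/9
Therefore d(-cos(4*B_t/3)/3) = (8*cos(4*B_t/3)/27) dt + (4*sin(4*B_t/3)/9) dB_t.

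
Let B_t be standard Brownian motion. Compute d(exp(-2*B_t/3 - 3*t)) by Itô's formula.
d(exp(-2*B_t/3 - 3*t)) = (-25*exp(-2*B_t/3 - 3*t)/9) dt + (-2*exp(-2*B_t/3 - 3*t)/3) dB_t

Itô's formula for f(t, x): d f(t, B_t) = (f_t + (1/2) f_xx) dt + f_x dB_t. Compute partials of f(t, x) = exp(-3*t - 2*x/3):
  f_t(t,x)  = -3*exp(-3*t - 2*x/3)
  f_x(t,x)  = -2*exp(-3*t - 2*x/3)/3
  f_xx(t,x) = 4*exp(-3*t - 2*x/3)/9
Assemble drift = f_t + (1/2) f_xx = -25*exp(-3*t - 2*x/3)/9 and diffusion = f_x = -2*exp(-3*t - 2*x/3)/3. Substituting x = B_t:
  d(exp(-2*B_t/3 - 3*t)) = (-25*exp(-2*B_t/3 - 3*t)/9) dt + (-2*exp(-2*B_t/3 - 3*t)/3) dB_t.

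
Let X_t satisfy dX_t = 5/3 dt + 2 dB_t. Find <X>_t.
<X>_t = 4*t

For an Itô process dX_t = a(t) dt + b(t) dB_t, the quadratic variation is <X>_t = int_0^t b(s)^2 ds (the drift term does not contribute). Here b(s) = 2, so
  b(s)^2 = 4.
Integrating from 0 to t:
  <X>_t = int_0^t (4) ds = 4*t.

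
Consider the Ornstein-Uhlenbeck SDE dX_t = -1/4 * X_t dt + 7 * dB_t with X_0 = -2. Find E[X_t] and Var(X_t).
E[X_t] = -2*exp(-t/4); Var(X_t) = 98 - 98*exp(-t/2)

The OU SDE dX = -theta X dt + sigma dB admits the integrating factor exp(theta t): d(exp(theta t) X_t) = sigma exp(theta t) dB_t. Integrating from 0 to t:
  X_t = x_0 * exp(-theta t) + sigma * int_0^t exp(-theta (t-s)) dB_s.
The Itô integral has mean 0 and (by the Itô isometry) variance sigma^2 * int_0^t exp(-2 theta (t - s)) ds = sigma^2 * (1 - exp(-2 theta t)) / (2 theta).
With theta = 1/4, sigma = 7, x_0 = -2:
  E[X_t] = -2 * exp(-1/4 t) = -2*exp(-t/4)
  Var(X_t) = (7)^2 * (1 - exp(-2*1/4 t)) / (2 * 1/4) = 98 - 98*exp(-t/2).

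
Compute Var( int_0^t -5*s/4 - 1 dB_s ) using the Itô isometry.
Var = t*(25*t^2 + 60*t + 48)/48

The Itô integral of a deterministic integrand f(s) has mean 0 because each increment f(s) * (B_{s+ds} - B_s) has mean 0. By the Itô isometry:
  Var( int_0^t f(s) dB_s ) = E[ (int_0^t f(s) dB_s)^2 ] = int_0^t f(s)^2 ds.
Here f(s) = -5*s/4 - 1, so f(s)^2 = (5*s + 4)^2/16. Integrate:
  int_0^t ((5*s + 4)^2/16) ds = t*(25*t^2 + 60*t + 48)/48.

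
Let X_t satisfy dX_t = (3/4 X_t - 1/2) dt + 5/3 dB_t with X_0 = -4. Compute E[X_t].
E[X_t] = 2/3 - 14*exp(3*t/4)/3

Taking expectations and using E[dB_t] = 0, the mean m(t) = E[X_t] satisfies the ODE m'(t) = a m(t) + b with m(0) = x_0. With a = 3/4, b = -1/2, x_0 = -4, the solution is
  m(t) = x_0 * exp(a t) + (b/a) * (exp(a t) - 1)
       = (-4) * exp((3/4) t) + ((-1/2)/(3/4)) * (exp((3/4) t) - 1)
       = 2/3 - 14*exp(3*t/4)/3.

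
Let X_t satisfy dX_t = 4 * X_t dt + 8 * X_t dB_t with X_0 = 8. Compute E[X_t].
E[X_t] = 8*exp(4*t)

For GBM dX = mu X dt + sigma X dB with X_0 = x_0, apply Itô to Y = log X: dY = (mu - sigma^2/2) dt + sigma dB, so Y_t = log(x_0) + (mu - sigma^2/2) t + sigma B_t and hence X_t = x_0 * exp((mu - sigma^2/2) t + sigma B_t).
With mu = 4, sigma = 8, x_0 = 8, this gives:
  X_t = 8 * exp((-28) * t + (8) * B_t).
Since sigma*B_t ~ Normal(0, sigma^2 t), E[exp(sigma*B_t)] = exp(sigma^2 t / 2); so E[X_t] = x_0 * exp((mu - sigma^2/2) t) * exp(sigma^2 t / 2) = x_0 * exp(mu t) = 8*exp(4*t).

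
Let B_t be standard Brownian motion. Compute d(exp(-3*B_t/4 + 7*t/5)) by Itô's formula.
d(exp(-3*B_t/4 + 7*t/5)) = (269*exp(-3*B_t/4 + 7*t/5)/160) dt + (-3*exp(-3*B_t/4 + 7*t/5)/4) dB_t

Itô's formula for f(t, x): d f(t, B_t) = (f_t + (1/2) f_xx) dt + f_x dB_t. Compute partials of f(t, x) = exp(7*t/5 - 3*x/4):
  f_t(t,x)  = 7*exp(7*t/5 - 3*x/4)/5
  f_x(t,x)  = -3*exp(7*t/5 - 3*x/4)/4
  f_xx(t,x) = 9*exp(7*t/5 - 3*x/4)/16
Assemble drift = f_t + (1/2) f_xx = 269*exp(7*t/5 - 3*x/4)/160 and diffusion = f_x = -3*exp(7*t/5 - 3*x/4)/4. Substituting x = B_t:
  d(exp(-3*B_t/4 + 7*t/5)) = (269*exp(-3*B_t/4 + 7*t/5)/160) dt + (-3*exp(-3*B_t/4 + 7*t/5)/4) dB_t.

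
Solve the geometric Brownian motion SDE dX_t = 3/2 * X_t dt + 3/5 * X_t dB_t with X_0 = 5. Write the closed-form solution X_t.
X_t = 5 * exp((33/25) * t + (3/5) * B_t)

For GBM dX = mu X dt + sigma X dB with X_0 = x_0, apply Itô to Y = log X: dY = (mu - sigma^2/2) dt + sigma dB, so Y_t = log(x_0) + (mu - sigma^2/2) t + sigma B_t and hence X_t = x_0 * exp((mu - sigma^2/2) t + sigma B_t).
With mu = 3/2, sigma = 3/5, x_0 = 5, this gives:
  X_t = 5 * exp((33/25) * t + (3/5) * B_t).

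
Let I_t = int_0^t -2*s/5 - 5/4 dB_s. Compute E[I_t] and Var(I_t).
E[I_t] = 0; Var(I_t) = t*(64*t^2 + 600*t + 1875)/1200

The Itô integral of a deterministic integrand f(s) has mean 0 because each increment f(s) * (B_{s+ds} - B_s) has mean 0. By the Itô isometry:
  Var( int_0^t f(s) dB_s ) = E[ (int_0^t f(s) dB_s)^2 ] = int_0^t f(s)^2 ds.
Here f(s) = -2*s/5 - 5/4, so f(s)^2 = (8*s + 25)^2/400. Integrate:
  int_0^t ((8*s + 25)^2/400) ds = t*(64*t^2 + 600*t + 1875)/1200.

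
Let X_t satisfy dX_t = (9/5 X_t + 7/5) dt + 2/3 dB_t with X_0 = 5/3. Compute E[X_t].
E[X_t] = 22*exp(9*t/5)/9 - 7/9

Taking expectations and using E[dB_t] = 0, the mean m(t) = E[X_t] satisfies the ODE m'(t) = a m(t) + b with m(0) = x_0. With a = 9/5, b = 7/5, x_0 = 5/3, the solution is
  m(t) = x_0 * exp(a t) + (b/a) * (exp(a t) - 1)
       = (5/3) * exp((9/5) t) + ((7/5)/(9/5)) * (exp((9/5) t) - 1)
       = 22*exp(9*t/5)/9 - 7/9.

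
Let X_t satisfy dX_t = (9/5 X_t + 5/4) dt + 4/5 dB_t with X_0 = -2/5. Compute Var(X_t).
Var(X_t) = 8*exp(18*t/5)/45 - 8/45

The variance V(t) = Var(X_t) satisfies V'(t) = 2 a V(t) + c^2 with V(0) = 0 (drift coefficient is linear in X, diffusion is constant). With a = 9/5, c = 4/5, the solution is
  V(t) = (c^2 / (2 a)) * (exp(2 a t) - 1)
       = ((4/5)^2 / (2*(9/5))) * (exp((18/5) t) - 1)
       = 8*exp(18*t/5)/45 - 8/45.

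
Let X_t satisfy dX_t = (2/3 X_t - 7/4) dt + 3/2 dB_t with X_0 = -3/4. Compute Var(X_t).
Var(X_t) = 27*exp(4*t/3)/16 - 27/16

The variance V(t) = Var(X_t) satisfies V'(t) = 2 a V(t) + c^2 with V(0) = 0 (drift coefficient is linear in X, diffusion is constant). With a = 2/3, c = 3/2, the solution is
  V(t) = (c^2 / (2 a)) * (exp(2 a t) - 1)
       = ((3/2)^2 / (2*(2/3))) * (exp((4/3) t) - 1)
       = 27*exp(4*t/3)/16 - 27/16.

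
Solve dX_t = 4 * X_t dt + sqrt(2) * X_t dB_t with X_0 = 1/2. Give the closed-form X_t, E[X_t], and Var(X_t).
X_t = 1/2 * exp((3) t + (sqrt(2)) B_t); E[X_t] = exp(4*t)/2; Var(X_t) = (exp(2*t) - 1)*exp(8*t)/4

For GBM dX = mu X dt + sigma X dB with X_0 = x_0, apply Itô to Y = log X: dY = (mu - sigma^2/2) dt + sigma dB, so Y_t = log(x_0) + (mu - sigma^2/2) t + sigma B_t and hence X_t = x_0 * exp((mu - sigma^2/2) t + sigma B_t).
With mu = 4, sigma = sqrt(2), x_0 = 1/2, this gives:
  X_t = 1/2 * exp((3) * t + (sqrt(2)) * B_t).
Since sigma*B_t ~ Normal(0, sigma^2 t), E[exp(sigma*B_t)] = exp(sigma^2 t / 2); so E[X_t] = x_0 * exp((mu - sigma^2/2) t) * exp(sigma^2 t / 2) = x_0 * exp(mu t) = exp(4*t)/2.
Var(X_t) = E[X_t^2] - (E[X_t])^2 = x_0^2 * exp(2 mu t) * (exp(sigma^2 t) - 1) = (exp(2*t) - 1)*exp(8*t)/4.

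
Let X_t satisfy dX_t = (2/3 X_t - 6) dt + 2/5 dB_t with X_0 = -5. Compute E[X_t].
E[X_t] = 9 - 14*exp(2*t/3)

Taking expectations and using E[dB_t] = 0, the mean m(t) = E[X_t] satisfies the ODE m'(t) = a m(t) + b with m(0) = x_0. With a = 2/3, b = -6, x_0 = -5, the solution is
  m(t) = x_0 * exp(a t) + (b/a) * (exp(a t) - 1)
       = (-5) * exp((2/3) t) + ((-6)/(2/3)) * (exp((2/3) t) - 1)
       = 9 - 14*exp(2*t/3).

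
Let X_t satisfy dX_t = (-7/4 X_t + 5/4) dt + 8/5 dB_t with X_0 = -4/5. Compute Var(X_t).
Var(X_t) = 128/175 - 128*exp(-7*t/2)/175

The variance V(t) = Var(X_t) satisfies V'(t) = 2 a V(t) + c^2 with V(0) = 0 (drift coefficient is linear in X, diffusion is constant). With a = -7/4, c = 8/5, the solution is
  V(t) = (c^2 / (2 a)) * (exp(2 a t) - 1)
       = ((8/5)^2 / (2*(-7/4))) * (exp((-7/2) t) - 1)
       = 128/175 - 128*exp(-7*t/2)/175.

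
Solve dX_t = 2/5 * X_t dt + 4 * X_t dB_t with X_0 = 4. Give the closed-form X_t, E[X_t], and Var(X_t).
X_t = 4 * exp((-38/5) t + (4) B_t); E[X_t] = 4*exp(2*t/5); Var(X_t) = 16*(exp(16*t) - 1)*exp(4*t/5)

For GBM dX = mu X dt + sigma X dB with X_0 = x_0, apply Itô to Y = log X: dY = (mu - sigma^2/2) dt + sigma dB, so Y_t = log(x_0) + (mu - sigma^2/2) t + sigma B_t and hence X_t = x_0 * exp((mu - sigma^2/2) t + sigma B_t).
With mu = 2/5, sigma = 4, x_0 = 4, this gives:
  X_t = 4 * exp((-38/5) * t + (4) * B_t).
Since sigma*B_t ~ Normal(0, sigma^2 t), E[exp(sigma*B_t)] = exp(sigma^2 t / 2); so E[X_t] = x_0 * exp((mu - sigma^2/2) t) * exp(sigma^2 t / 2) = x_0 * exp(mu t) = 4*exp(2*t/5).
Var(X_t) = E[X_t^2] - (E[X_t])^2 = x_0^2 * exp(2 mu t) * (exp(sigma^2 t) - 1) = 16*(exp(16*t) - 1)*exp(4*t/5).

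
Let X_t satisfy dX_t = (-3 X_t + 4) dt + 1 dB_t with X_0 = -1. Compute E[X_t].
E[X_t] = 4/3 - 7*exp(-3*t)/3

Taking expectations and using E[dB_t] = 0, the mean m(t) = E[X_t] satisfies the ODE m'(t) = a m(t) + b with m(0) = x_0. With a = -3, b = 4, x_0 = -1, the solution is
  m(t) = x_0 * exp(a t) + (b/a) * (exp(a t) - 1)
       = (-1) * exp((-3) t) + (4/(-3)) * (exp((-3) t) - 1)
       = 4/3 - 7*exp(-3*t)/3.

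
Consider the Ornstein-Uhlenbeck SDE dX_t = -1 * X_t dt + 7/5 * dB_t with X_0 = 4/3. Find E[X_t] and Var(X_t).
E[X_t] = 4*exp(-t)/3; Var(X_t) = 49/50 - 49*exp(-2*t)/50

The OU SDE dX = -theta X dt + sigma dB admits the integrating factor exp(theta t): d(exp(theta t) X_t) = sigma exp(theta t) dB_t. Integrating from 0 to t:
  X_t = x_0 * exp(-theta t) + sigma * int_0^t exp(-theta (t-s)) dB_s.
The Itô integral has mean 0 and (by the Itô isometry) variance sigma^2 * int_0^t exp(-2 theta (t - s)) ds = sigma^2 * (1 - exp(-2 theta t)) / (2 theta).
With theta = 1, sigma = 7/5, x_0 = 4/3:
  E[X_t] = 4/3 * exp(-1 t) = 4*exp(-t)/3
  Var(X_t) = (7/5)^2 * (1 - exp(-2*1 t)) / (2 * 1) = 49/50 - 49*exp(-2*t)/50.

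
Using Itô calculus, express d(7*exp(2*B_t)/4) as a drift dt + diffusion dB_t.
d(7*exp(2*B_t)/4) = (7*exp(2*B_t)/2) dt + (7*exp(2*B_t)/2) dB_t

Itô's formula for f(B_t) gives d f(B_t) = f'(B_t) dB_t + (1/2) f''(B_t) dt. Compute derivatives of f(x) = 7*exp(2*x)/4:
  f'(x)  = 7*exp(2*x)/2
  f''(x) = 7*exp(2*x)
Substitute x = B_t and multiply the f'' term by 1/2:
  drift     = (1/2) * (7*exp(2*x)) evaluated at B_t = 7*exp(2*B_t)/2
  diffusion = (7*exp(2*x)/2) evaluated at B_t = 7*exp(2*B_t)/2
Therefore d(7*exp(2*B_t)/4) = (7*exp(2*B_t)/2) dt + (7*exp(2*B_t)/2) dB_t.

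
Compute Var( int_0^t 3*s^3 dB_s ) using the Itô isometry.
Var = 9*t^7/7

The Itô integral of a deterministic integrand f(s) has mean 0 because each increment f(s) * (B_{s+ds} - B_s) has mean 0. By the Itô isometry:
  Var( int_0^t f(s) dB_s ) = E[ (int_0^t f(s) dB_s)^2 ] = int_0^t f(s)^2 ds.
Here f(s) = 3*s^3, so f(s)^2 = 9*s^6. Integrate:
  int_0^t (9*s^6) ds = 9*t^7/7.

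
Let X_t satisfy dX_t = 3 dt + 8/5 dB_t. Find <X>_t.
<X>_t = 64*t/25

For an Itô process dX_t = a(t) dt + b(t) dB_t, the quadratic variation is <X>_t = int_0^t b(s)^2 ds (the drift term does not contribute). Here b(s) = 8/5, so
  b(s)^2 = 64/25.
Integrating from 0 to t:
  <X>_t = int_0^t (64/25) ds = 64*t/25.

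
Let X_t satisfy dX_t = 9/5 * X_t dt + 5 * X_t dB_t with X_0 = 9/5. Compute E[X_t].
E[X_t] = 9*exp(9*t/5)/5

For GBM dX = mu X dt + sigma X dB with X_0 = x_0, apply Itô to Y = log X: dY = (mu - sigma^2/2) dt + sigma dB, so Y_t = log(x_0) + (mu - sigma^2/2) t + sigma B_t and hence X_t = x_0 * exp((mu - sigma^2/2) t + sigma B_t).
With mu = 9/5, sigma = 5, x_0 = 9/5, this gives:
  X_t = 9/5 * exp((-107/10) * t + (5) * B_t).
Since sigma*B_t ~ Normal(0, sigma^2 t), E[exp(sigma*B_t)] = exp(sigma^2 t / 2); so E[X_t] = x_0 * exp((mu - sigma^2/2) t) * exp(sigma^2 t / 2) = x_0 * exp(mu t) = 9*exp(9*t/5)/5.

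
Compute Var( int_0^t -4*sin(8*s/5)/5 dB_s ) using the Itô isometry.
Var = 8*t/25 - sin(8*t/5)*cos(8*t/5)/5

The Itô integral of a deterministic integrand f(s) has mean 0 because each increment f(s) * (B_{s+ds} - B_s) has mean 0. By the Itô isometry:
  Var( int_0^t f(s) dB_s ) = E[ (int_0^t f(s) dB_s)^2 ] = int_0^t f(s)^2 ds.
Here f(s) = -4*sin(8*s/5)/5, so f(s)^2 = 16*sin(8*s/5)^2/25. Integrate:
  int_0^t (16*sin(8*s/5)^2/25) ds = 8*t/25 - sin(8*t/5)*cos(8*t/5)/5.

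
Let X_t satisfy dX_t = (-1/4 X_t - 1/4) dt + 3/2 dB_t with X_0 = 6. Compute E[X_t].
E[X_t] = -1 + 7*exp(-t/4)

Taking expectations and using E[dB_t] = 0, the mean m(t) = E[X_t] satisfies the ODE m'(t) = a m(t) + b with m(0) = x_0. With a = -1/4, b = -1/4, x_0 = 6, the solution is
  m(t) = x_0 * exp(a t) + (b/a) * (exp(a t) - 1)
       = 6 * exp((-1/4) t) + ((-1/4)/(-1/4)) * (exp((-1/4) t) - 1)
       = -1 + 7*exp(-t/4).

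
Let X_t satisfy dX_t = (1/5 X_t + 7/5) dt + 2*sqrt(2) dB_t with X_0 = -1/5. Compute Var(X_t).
Var(X_t) = 20*exp(2*t/5) - 20

The variance V(t) = Var(X_t) satisfies V'(t) = 2 a V(t) + c^2 with V(0) = 0 (drift coefficient is linear in X, diffusion is constant). With a = 1/5, c = 2*sqrt(2), the solution is
  V(t) = (c^2 / (2 a)) * (exp(2 a t) - 1)
       = ((2*sqrt(2))^2 / (2*(1/5))) * (exp((2/5) t) - 1)
       = 20*exp(2*t/5) - 20.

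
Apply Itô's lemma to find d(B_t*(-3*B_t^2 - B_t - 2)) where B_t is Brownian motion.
d(B_t*(-3*B_t^2 - B_t - 2)) = (-9*B_t - 1) dt + (-9*B_t^2 - 2*B_t - 2) dB_t

Itô's formula for f(B_t) gives d f(B_t) = f'(B_t) dB_t + (1/2) f''(B_t) dt. Compute derivatives of f(x) = x*(-3*x^2 - x - 2):
  f'(x)  = -9*x^2 - 2*x - 2
  f''(x) = -18*x - 2
Substitute x = B_t and multiply the f'' term by 1/2:
  drift     = (1/2) * (-18*x - 2) evaluated at B_t = -9*B_t - 1
  diffusion = (-9*x^2 - 2*x - 2) evaluated at B_t = -9*B_t^2 - 2*B_t - 2
Therefore d(B_t*(-3*B_t^2 - B_t - 2)) = (-9*B_t - 1) dt + (-9*B_t^2 - 2*B_t - 2) dB_t.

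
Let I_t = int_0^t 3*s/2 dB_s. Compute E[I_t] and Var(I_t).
E[I_t] = 0; Var(I_t) = 3*t^3/4

The Itô integral of a deterministic integrand f(s) has mean 0 because each increment f(s) * (B_{s+ds} - B_s) has mean 0. By the Itô isometry:
  Var( int_0^t f(s) dB_s ) = E[ (int_0^t f(s) dB_s)^2 ] = int_0^t f(s)^2 ds.
Here f(s) = 3*s/2, so f(s)^2 = 9*s^2/4. Integrate:
  int_0^t (9*s^2/4) ds = 3*t^3/4.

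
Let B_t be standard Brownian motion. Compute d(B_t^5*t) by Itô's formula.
d(B_t^5*t) = (B_t^3*(B_t^2 + 10*t)) dt + (5*B_t^4*t) dB_t

Itô's formula for f(t, x): d f(t, B_t) = (f_t + (1/2) f_xx) dt + f_x dB_t. Compute partials of f(t, x) = t*x^5:
  f_t(t,x)  = x^5
  f_x(t,x)  = 5*t*x^4
  f_xx(t,x) = 20*t*x^3
Assemble drift = f_t + (1/2) f_xx = x^3*(10*t + x^2) and diffusion = f_x = 5*t*x^4. Substituting x = B_t:
  d(B_t^5*t) = (B_t^3*(B_t^2 + 10*t)) dt + (5*B_t^4*t) dB_t.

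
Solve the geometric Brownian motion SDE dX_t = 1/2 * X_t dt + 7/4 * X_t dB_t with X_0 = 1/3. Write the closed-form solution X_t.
X_t = 1/3 * exp((-33/32) * t + (7/4) * B_t)

For GBM dX = mu X dt + sigma X dB with X_0 = x_0, apply Itô to Y = log X: dY = (mu - sigma^2/2) dt + sigma dB, so Y_t = log(x_0) + (mu - sigma^2/2) t + sigma B_t and hence X_t = x_0 * exp((mu - sigma^2/2) t + sigma B_t).
With mu = 1/2, sigma = 7/4, x_0 = 1/3, this gives:
  X_t = 1/3 * exp((-33/32) * t + (7/4) * B_t).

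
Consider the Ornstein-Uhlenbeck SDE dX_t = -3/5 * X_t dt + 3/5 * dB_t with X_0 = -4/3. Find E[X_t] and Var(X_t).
E[X_t] = -4*exp(-3*t/5)/3; Var(X_t) = 3/10 - 3*exp(-6*t/5)/10

The OU SDE dX = -theta X dt + sigma dB admits the integrating factor exp(theta t): d(exp(theta t) X_t) = sigma exp(theta t) dB_t. Integrating from 0 to t:
  X_t = x_0 * exp(-theta t) + sigma * int_0^t exp(-theta (t-s)) dB_s.
The Itô integral has mean 0 and (by the Itô isometry) variance sigma^2 * int_0^t exp(-2 theta (t - s)) ds = sigma^2 * (1 - exp(-2 theta t)) / (2 theta).
With theta = 3/5, sigma = 3/5, x_0 = -4/3:
  E[X_t] = -4/3 * exp(-3/5 t) = -4*exp(-3*t/5)/3
  Var(X_t) = (3/5)^2 * (1 - exp(-2*3/5 t)) / (2 * 3/5) = 3/10 - 3*exp(-6*t/5)/10.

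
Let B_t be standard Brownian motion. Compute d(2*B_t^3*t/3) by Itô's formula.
d(2*B_t^3*t/3) = (2*B_t*(B_t^2 + 3*t)/3) dt + (2*B_t^2*t) dB_t

Itô's formula for f(t, x): d f(t, B_t) = (f_t + (1/2) f_xx) dt + f_x dB_t. Compute partials of f(t, x) = 2*t*x^3/3:
  f_t(t,x)  = 2*x^3/3
  f_x(t,x)  = 2*t*x^2
  f_xx(t,x) = 4*t*x
Assemble drift = f_t + (1/2) f_xx = 2*x*(3*t + x^2)/3 and diffusion = f_x = 2*t*x^2. Substituting x = B_t:
  d(2*B_t^3*t/3) = (2*B_t*(B_t^2 + 3*t)/3) dt + (2*B_t^2*t) dB_t.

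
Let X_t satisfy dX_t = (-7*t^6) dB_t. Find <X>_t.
<X>_t = 49*t^13/13

For an Itô process dX_t = a(t) dt + b(t) dB_t, the quadratic variation is <X>_t = int_0^t b(s)^2 ds (the drift term does not contribute). Here b(s) = -7*s^6, so
  b(s)^2 = 49*s^12.
Integrating from 0 to t:
  <X>_t = int_0^t (49*s^12) ds = 49*t^13/13.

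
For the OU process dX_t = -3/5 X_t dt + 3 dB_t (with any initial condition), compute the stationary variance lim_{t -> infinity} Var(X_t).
lim Var(X_t) = 15/2

The OU SDE dX = -theta X dt + sigma dB admits the integrating factor exp(theta t): d(exp(theta t) X_t) = sigma exp(theta t) dB_t. Integrating from 0 to t gives X_t = x_0 * exp(-theta t) + sigma * int_0^t exp(-theta (t-s)) dB_s for any initial x_0. The Itô integral has variance (by the Itô isometry) sigma^2 * int_0^t exp(-2 theta (t - s)) ds = sigma^2 * (1 - exp(-2 theta t)) / (2 theta), independent of x_0.
With theta = 3/5, sigma = 3:
  Var(X_t) = (3)^2 * (1 - exp(-2*3/5 t)) / (2 * 3/5) = 15/2 - 15*exp(-6*t/5)/2.
As t -> infinity, exp(-2*3/5 t) -> 0, so the stationary variance is sigma^2 / (2 theta) = 15/2.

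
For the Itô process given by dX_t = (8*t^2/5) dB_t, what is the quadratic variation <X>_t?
<X>_t = 64*t^5/125

For an Itô process dX_t = a(t) dt + b(t) dB_t, the quadratic variation is <X>_t = int_0^t b(s)^2 ds (the drift term does not contribute). Here b(s) = 8*s^2/5, so
  b(s)^2 = 64*s^4/25.
Integrating from 0 to t:
  <X>_t = int_0^t (64*s^4/25) ds = 64*t^5/125.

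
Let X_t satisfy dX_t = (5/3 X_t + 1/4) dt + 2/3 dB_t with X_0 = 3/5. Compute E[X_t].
E[X_t] = 3*exp(5*t/3)/4 - 3/20

Taking expectations and using E[dB_t] = 0, the mean m(t) = E[X_t] satisfies the ODE m'(t) = a m(t) + b with m(0) = x_0. With a = 5/3, b = 1/4, x_0 = 3/5, the solution is
  m(t) = x_0 * exp(a t) + (b/a) * (exp(a t) - 1)
       = (3/5) * exp((5/3) t) + ((1/4)/(5/3)) * (exp((5/3) t) - 1)
       = 3*exp(5*t/3)/4 - 3/20.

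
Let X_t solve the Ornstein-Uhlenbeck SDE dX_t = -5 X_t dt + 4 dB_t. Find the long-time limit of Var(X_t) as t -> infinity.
lim Var(X_t) = 8/5

The OU SDE dX = -theta X dt + sigma dB admits the integrating factor exp(theta t): d(exp(theta t) X_t) = sigma exp(theta t) dB_t. Integrating from 0 to t gives X_t = x_0 * exp(-theta t) + sigma * int_0^t exp(-theta (t-s)) dB_s for any initial x_0. The Itô integral has variance (by the Itô isometry) sigma^2 * int_0^t exp(-2 theta (t - s)) ds = sigma^2 * (1 - exp(-2 theta t)) / (2 theta), independent of x_0.
With theta = 5, sigma = 4:
  Var(X_t) = (4)^2 * (1 - exp(-2*5 t)) / (2 * 5) = 8/5 - 8*exp(-10*t)/5.
As t -> infinity, exp(-2*5 t) -> 0, so the stationary variance is sigma^2 / (2 theta) = 8/5.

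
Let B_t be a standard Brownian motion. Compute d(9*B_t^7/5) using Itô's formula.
d(9*B_t^7/5) = (189*B_t^5/5) dt + (63*B_t^6/5) dB_t

Itô's formula for f(B_t) gives d f(B_t) = f'(B_t) dB_t + (1/2) f''(B_t) dt. Compute derivatives of f(x) = 9*x^7/5:
  f'(x)  = 63*x^6/5
  f''(x) = 378*x^5/5
Substitute x = B_t and multiply the f'' term by 1/2:
  drift     = (1/2) * (378*x^5/5) evaluated at B_t = 189*B_t^5/5
  diffusion = (63*x^6/5) evaluated at B_t = 63*B_t^6/5
Therefore d(9*B_t^7/5) = (189*B_t^5/5) dt + (63*B_t^6/5) dB_t.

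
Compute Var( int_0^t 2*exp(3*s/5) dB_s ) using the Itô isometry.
Var = 10*exp(6*t/5)/3 - 10/3

The Itô integral of a deterministic integrand f(s) has mean 0 because each increment f(s) * (B_{s+ds} - B_s) has mean 0. By the Itô isometry:
  Var( int_0^t f(s) dB_s ) = E[ (int_0^t f(s) dB_s)^2 ] = int_0^t f(s)^2 ds.
Here f(s) = 2*exp(3*s/5), so f(s)^2 = 4*exp(6*s/5). Integrate:
  int_0^t (4*exp(6*s/5)) ds = 10*exp(6*t/5)/3 - 10/3.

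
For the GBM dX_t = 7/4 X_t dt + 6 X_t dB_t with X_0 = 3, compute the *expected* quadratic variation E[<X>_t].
E[<X>_t] = 648*exp(79*t/2)/79 - 648/79

<X>_t = int_0^t (6 * X_s)^2 ds. Taking expectation inside the integral: E[<X>_t] = 6^2 * int_0^t E[X_s^2] ds. For GBM, E[X_s^2] = x_0^2 * exp((2 mu + sigma^2) s). Integrating:
  E[<X>_t] = 6^2 * 3^2 * (exp((2*(7/4) + 6^2) t) - 1) / (2*(7/4) + 6^2)
           = 6^2 * 3^2 * (exp((79/2) t) - 1) / (79/2) = 648*exp(79*t/2)/79 - 648/79.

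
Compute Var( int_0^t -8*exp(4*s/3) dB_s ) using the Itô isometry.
Var = 24*exp(8*t/3) - 24

The Itô integral of a deterministic integrand f(s) has mean 0 because each increment f(s) * (B_{s+ds} - B_s) has mean 0. By the Itô isometry:
  Var( int_0^t f(s) dB_s ) = E[ (int_0^t f(s) dB_s)^2 ] = int_0^t f(s)^2 ds.
Here f(s) = -8*exp(4*s/3), so f(s)^2 = 64*exp(8*s/3). Integrate:
  int_0^t (64*exp(8*s/3)) ds = 24*exp(8*t/3) - 24.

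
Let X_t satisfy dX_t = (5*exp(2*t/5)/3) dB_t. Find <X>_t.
<X>_t = 125*exp(4*t/5)/36 - 125/36

For an Itô process dX_t = a(t) dt + b(t) dB_t, the quadratic variation is <X>_t = int_0^t b(s)^2 ds (the drift term does not contribute). Here b(s) = 5*exp(2*s/5)/3, so
  b(s)^2 = 25*exp(4*s/5)/9.
Integrating from 0 to t:
  <X>_t = int_0^t (25*exp(4*s/5)/9) ds = 125*exp(4*t/5)/36 - 125/36.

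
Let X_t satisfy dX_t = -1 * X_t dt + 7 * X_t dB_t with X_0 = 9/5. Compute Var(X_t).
Var(X_t) = (81*exp(49*t) - 81)*exp(-2*t)/25

For GBM dX = mu X dt + sigma X dB with X_0 = x_0, apply Itô to Y = log X: dY = (mu - sigma^2/2) dt + sigma dB, so Y_t = log(x_0) + (mu - sigma^2/2) t + sigma B_t and hence X_t = x_0 * exp((mu - sigma^2/2) t + sigma B_t).
With mu = -1, sigma = 7, x_0 = 9/5, this gives:
  X_t = 9/5 * exp((-51/2) * t + (7) * B_t).
Since sigma*B_t ~ Normal(0, sigma^2 t), E[exp(sigma*B_t)] = exp(sigma^2 t / 2); so E[X_t] = x_0 * exp((mu - sigma^2/2) t) * exp(sigma^2 t / 2) = x_0 * exp(mu t) = 9*exp(-t)/5.
Var(X_t) = E[X_t^2] - (E[X_t])^2 = x_0^2 * exp(2 mu t) * (exp(sigma^2 t) - 1) = (81*exp(49*t) - 81)*exp(-2*t)/25.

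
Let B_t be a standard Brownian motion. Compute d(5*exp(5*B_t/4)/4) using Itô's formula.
d(5*exp(5*B_t/4)/4) = (125*exp(5*B_t/4)/128) dt + (25*exp(5*B_t/4)/16) dB_t

Itô's formula for f(B_t) gives d f(B_t) = f'(B_t) dB_t + (1/2) f''(B_t) dt. Compute derivatives of f(x) = 5*exp(5*x/4)/4:
  f'(x)  = 25*exp(5*x/4)/16
  f''(x) = 125*exp(5*x/4)/64
Substitute x = B_t and multiply the f'' term by 1/2:
  drift     = (1/2) * (125*exp(5*x/4)/64) evaluated at B_t = 125*exp(5*B_t/4)/128
  diffusion = (25*exp(5*x/4)/16) evaluated at B_t = 25*exp(5*B_t/4)/16
Therefore d(5*exp(5*B_t/4)/4) = (125*exp(5*B_t/4)/128) dt + (25*exp(5*B_t/4)/16) dB_t.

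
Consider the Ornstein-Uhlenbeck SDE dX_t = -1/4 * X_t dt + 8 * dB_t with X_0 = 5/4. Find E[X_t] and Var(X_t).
E[X_t] = 5*exp(-t/4)/4; Var(X_t) = 128 - 128*exp(-t/2)

The OU SDE dX = -theta X dt + sigma dB admits the integrating factor exp(theta t): d(exp(theta t) X_t) = sigma exp(theta t) dB_t. Integrating from 0 to t:
  X_t = x_0 * exp(-theta t) + sigma * int_0^t exp(-theta (t-s)) dB_s.
The Itô integral has mean 0 and (by the Itô isometry) variance sigma^2 * int_0^t exp(-2 theta (t - s)) ds = sigma^2 * (1 - exp(-2 theta t)) / (2 theta).
With theta = 1/4, sigma = 8, x_0 = 5/4:
  E[X_t] = 5/4 * exp(-1/4 t) = 5*exp(-t/4)/4
  Var(X_t) = (8)^2 * (1 - exp(-2*1/4 t)) / (2 * 1/4) = 128 - 128*exp(-t/2).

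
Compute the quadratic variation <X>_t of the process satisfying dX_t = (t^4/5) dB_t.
<X>_t = t^9/225

For an Itô process dX_t = a(t) dt + b(t) dB_t, the quadratic variation is <X>_t = int_0^t b(s)^2 ds (the drift term does not contribute). Here b(s) = s^4/5, so
  b(s)^2 = s^8/25.
Integrating from 0 to t:
  <X>_t = int_0^t (s^8/25) ds = t^9/225.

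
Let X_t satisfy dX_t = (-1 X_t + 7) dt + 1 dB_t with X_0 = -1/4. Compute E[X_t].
E[X_t] = 7 - 29*exp(-t)/4

Taking expectations and using E[dB_t] = 0, the mean m(t) = E[X_t] satisfies the ODE m'(t) = a m(t) + b with m(0) = x_0. With a = -1, b = 7, x_0 = -1/4, the solution is
  m(t) = x_0 * exp(a t) + (b/a) * (exp(a t) - 1)
       = (-1/4) * exp((-1) t) + (7/(-1)) * (exp((-1) t) - 1)
       = 7 - 29*exp(-t)/4.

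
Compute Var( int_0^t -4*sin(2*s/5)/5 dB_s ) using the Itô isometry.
Var = 8*t/25 - 2*sin(4*t/5)/5

The Itô integral of a deterministic integrand f(s) has mean 0 because each increment f(s) * (B_{s+ds} - B_s) has mean 0. By the Itô isometry:
  Var( int_0^t f(s) dB_s ) = E[ (int_0^t f(s) dB_s)^2 ] = int_0^t f(s)^2 ds.
Here f(s) = -4*sin(2*s/5)/5, so f(s)^2 = 16*sin(2*s/5)^2/25. Integrate:
  int_0^t (16*sin(2*s/5)^2/25) ds = 8*t/25 - 2*sin(4*t/5)/5.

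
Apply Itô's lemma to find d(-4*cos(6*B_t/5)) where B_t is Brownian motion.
d(-4*cos(6*B_t/5)) = (72*cos(6*B_t/5)/25) dt + (24*sin(6*B_t/5)/5) dB_t

Itô's formula for f(B_t) gives d f(B_t) = f'(B_t) dB_t + (1/2) f''(B_t) dt. Compute derivatives of f(x) = -4*cos(6*x/5):
  f'(x)  = 24*sin(6*x/5)/5
  f''(x) = 144*cos(6*x/5)/25
Substitute x = B_t and multiply the f'' term by 1/2:
  drift     = (1/2) * (144*cos(6*x/5)/25) evaluated at B_t = 72*cos(6*B_t/5)/25
  diffusion = (24*sin(6*x/5)/5) evaluated at B_t = 24*sin(6*B_t/5)/5
Therefore d(-4*cos(6*B_t/5)) = (72*cos(6*B_t/5)/25) dt + (24*sin(6*B_t/5)/5) dB_t.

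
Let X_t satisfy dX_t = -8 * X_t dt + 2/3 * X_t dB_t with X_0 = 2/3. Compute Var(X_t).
Var(X_t) = (4*exp(4*t/9) - 4)*exp(-16*t)/9

For GBM dX = mu X dt + sigma X dB with X_0 = x_0, apply Itô to Y = log X: dY = (mu - sigma^2/2) dt + sigma dB, so Y_t = log(x_0) + (mu - sigma^2/2) t + sigma B_t and hence X_t = x_0 * exp((mu - sigma^2/2) t + sigma B_t).
With mu = -8, sigma = 2/3, x_0 = 2/3, this gives:
  X_t = 2/3 * exp((-74/9) * t + (2/3) * B_t).
Since sigma*B_t ~ Normal(0, sigma^2 t), E[exp(sigma*B_t)] = exp(sigma^2 t / 2); so E[X_t] = x_0 * exp((mu - sigma^2/2) t) * exp(sigma^2 t / 2) = x_0 * exp(mu t) = 2*exp(-8*t)/3.
Var(X_t) = E[X_t^2] - (E[X_t])^2 = x_0^2 * exp(2 mu t) * (exp(sigma^2 t) - 1) = (4*exp(4*t/9) - 4)*exp(-16*t)/9.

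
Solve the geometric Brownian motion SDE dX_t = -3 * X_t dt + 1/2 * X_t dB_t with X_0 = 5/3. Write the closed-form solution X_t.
X_t = 5/3 * exp((-25/8) * t + (1/2) * B_t)

For GBM dX = mu X dt + sigma X dB with X_0 = x_0, apply Itô to Y = log X: dY = (mu - sigma^2/2) dt + sigma dB, so Y_t = log(x_0) + (mu - sigma^2/2) t + sigma B_t and hence X_t = x_0 * exp((mu - sigma^2/2) t + sigma B_t).
With mu = -3, sigma = 1/2, x_0 = 5/3, this gives:
  X_t = 5/3 * exp((-25/8) * t + (1/2) * B_t).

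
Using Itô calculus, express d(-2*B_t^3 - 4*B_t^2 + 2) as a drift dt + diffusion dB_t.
d(-2*B_t^3 - 4*B_t^2 + 2) = (-6*B_t - 4) dt + (2*B_t*(-3*B_t - 4)) dB_t

Itô's formula for f(B_t) gives d f(B_t) = f'(B_t) dB_t + (1/2) f''(B_t) dt. Compute derivatives of f(x) = -2*x^3 - 4*x^2 + 2:
  f'(x)  = 2*x*(-3*x - 4)
  f''(x) = -12*x - 8
Substitute x = B_t and multiply the f'' term by 1/2:
  drift     = (1/2) * (-12*x - 8) evaluated at B_t = -6*B_t - 4
  diffusion = (2*x*(-3*x - 4)) evaluated at B_t = 2*B_t*(-3*B_t - 4)
Therefore d(-2*B_t^3 - 4*B_t^2 + 2) = (-6*B_t - 4) dt + (2*B_t*(-3*B_t - 4)) dB_t.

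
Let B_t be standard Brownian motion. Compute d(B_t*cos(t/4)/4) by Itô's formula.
d(B_t*cos(t/4)/4) = (-B_t*sin(t/4)/16) dt + (cos(t/4)/4) dB_t

Itô's formula for f(t, x): d f(t, B_t) = (f_t + (1/2) f_xx) dt + f_x dB_t. Compute partials of f(t, x) = x*cos(t/4)/4:
  f_t(t,x)  = -x*sin(t/4)/16
  f_x(t,x)  = cos(t/4)/4
  f_xx(t,x) = 0
Assemble drift = f_t + (1/2) f_xx = -x*sin(t/4)/16 and diffusion = f_x = cos(t/4)/4. Substituting x = B_t:
  d(B_t*cos(t/4)/4) = (-B_t*sin(t/4)/16) dt + (cos(t/4)/4) dB_t.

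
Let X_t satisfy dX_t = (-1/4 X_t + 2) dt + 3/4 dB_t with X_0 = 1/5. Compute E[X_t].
E[X_t] = 8 - 39*exp(-t/4)/5

Taking expectations and using E[dB_t] = 0, the mean m(t) = E[X_t] satisfies the ODE m'(t) = a m(t) + b with m(0) = x_0. With a = -1/4, b = 2, x_0 = 1/5, the solution is
  m(t) = x_0 * exp(a t) + (b/a) * (exp(a t) - 1)
       = (1/5) * exp((-1/4) t) + (2/(-1/4)) * (exp((-1/4) t) - 1)
       = 8 - 39*exp(-t/4)/5.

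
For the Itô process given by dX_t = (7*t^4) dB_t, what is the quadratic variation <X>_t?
<X>_t = 49*t^9/9

For an Itô process dX_t = a(t) dt + b(t) dB_t, the quadratic variation is <X>_t = int_0^t b(s)^2 ds (the drift term does not contribute). Here b(s) = 7*s^4, so
  b(s)^2 = 49*s^8.
Integrating from 0 to t:
  <X>_t = int_0^t (49*s^8) ds = 49*t^9/9.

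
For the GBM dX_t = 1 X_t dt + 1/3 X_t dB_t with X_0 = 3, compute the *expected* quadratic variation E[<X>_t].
E[<X>_t] = 9*exp(19*t/9)/19 - 9/19

<X>_t = int_0^t ((1/3) * X_s)^2 ds. Taking expectation inside the integral: E[<X>_t] = (1/3)^2 * int_0^t E[X_s^2] ds. For GBM, E[X_s^2] = x_0^2 * exp((2 mu + sigma^2) s). Integrating:
  E[<X>_t] = (1/3)^2 * 3^2 * (exp((2*1 + (1/3)^2) t) - 1) / (2*1 + (1/3)^2)
           = (1/3)^2 * 3^2 * (exp((19/9) t) - 1) / (19/9) = 9*exp(19*t/9)/19 - 9/19.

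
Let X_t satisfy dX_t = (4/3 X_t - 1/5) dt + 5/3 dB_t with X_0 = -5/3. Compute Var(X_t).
Var(X_t) = 25*exp(8*t/3)/24 - 25/24

The variance V(t) = Var(X_t) satisfies V'(t) = 2 a V(t) + c^2 with V(0) = 0 (drift coefficient is linear in X, diffusion is constant). With a = 4/3, c = 5/3, the solution is
  V(t) = (c^2 / (2 a)) * (exp(2 a t) - 1)
       = ((5/3)^2 / (2*(4/3))) * (exp((8/3) t) - 1)
       = 25*exp(8*t/3)/24 - 25/24.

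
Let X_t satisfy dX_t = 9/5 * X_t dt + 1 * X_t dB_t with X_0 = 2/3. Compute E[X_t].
E[X_t] = 2*exp(9*t/5)/3

For GBM dX = mu X dt + sigma X dB with X_0 = x_0, apply Itô to Y = log X: dY = (mu - sigma^2/2) dt + sigma dB, so Y_t = log(x_0) + (mu - sigma^2/2) t + sigma B_t and hence X_t = x_0 * exp((mu - sigma^2/2) t + sigma B_t).
With mu = 9/5, sigma = 1, x_0 = 2/3, this gives:
  X_t = 2/3 * exp((13/10) * t + (1) * B_t).
Since sigma*B_t ~ Normal(0, sigma^2 t), E[exp(sigma*B_t)] = exp(sigma^2 t / 2); so E[X_t] = x_0 * exp((mu - sigma^2/2) t) * exp(sigma^2 t / 2) = x_0 * exp(mu t) = 2*exp(9*t/5)/3.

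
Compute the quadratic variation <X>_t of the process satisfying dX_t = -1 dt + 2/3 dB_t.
<X>_t = 4*t/9

For an Itô process dX_t = a(t) dt + b(t) dB_t, the quadratic variation is <X>_t = int_0^t b(s)^2 ds (the drift term does not contribute). Here b(s) = 2/3, so
  b(s)^2 = 4/9.
Integrating from 0 to t:
  <X>_t = int_0^t (4/9) ds = 4*t/9.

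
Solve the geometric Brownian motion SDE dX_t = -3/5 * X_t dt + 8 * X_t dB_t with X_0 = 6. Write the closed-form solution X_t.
X_t = 6 * exp((-163/5) * t + (8) * B_t)

For GBM dX = mu X dt + sigma X dB with X_0 = x_0, apply Itô to Y = log X: dY = (mu - sigma^2/2) dt + sigma dB, so Y_t = log(x_0) + (mu - sigma^2/2) t + sigma B_t and hence X_t = x_0 * exp((mu - sigma^2/2) t + sigma B_t).
With mu = -3/5, sigma = 8, x_0 = 6, this gives:
  X_t = 6 * exp((-163/5) * t + (8) * B_t).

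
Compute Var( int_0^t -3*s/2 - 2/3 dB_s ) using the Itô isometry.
Var = t*(27*t^2 + 36*t + 16)/36

The Itô integral of a deterministic integrand f(s) has mean 0 because each increment f(s) * (B_{s+ds} - B_s) has mean 0. By the Itô isometry:
  Var( int_0^t f(s) dB_s ) = E[ (int_0^t f(s) dB_s)^2 ] = int_0^t f(s)^2 ds.
Here f(s) = -3*s/2 - 2/3, so f(s)^2 = (9*s + 4)^2/36. Integrate:
  int_0^t ((9*s + 4)^2/36) ds = t*(27*t^2 + 36*t + 16)/36.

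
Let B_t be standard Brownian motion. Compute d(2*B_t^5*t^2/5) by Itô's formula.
d(2*B_t^5*t^2/5) = (4*B_t^3*t*(B_t^2 + 5*t)/5) dt + (2*B_t^4*t^2) dB_t

Itô's formula for f(t, x): d f(t, B_t) = (f_t + (1/2) f_xx) dt + f_x dB_t. Compute partials of f(t, x) = 2*t^2*x^5/5:
  f_t(t,x)  = 4*t*x^5/5
  f_x(t,x)  = 2*t^2*x^4
  f_xx(t,x) = 8*t^2*x^3
Assemble drift = f_t + (1/2) f_xx = 4*t*x^3*(5*t + x^2)/5 and diffusion = f_x = 2*t^2*x^4. Substituting x = B_t:
  d(2*B_t^5*t^2/5) = (4*B_t^3*t*(B_t^2 + 5*t)/5) dt + (2*B_t^4*t^2) dB_t.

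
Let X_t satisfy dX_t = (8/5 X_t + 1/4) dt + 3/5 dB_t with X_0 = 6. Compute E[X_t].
E[X_t] = 197*exp(8*t/5)/32 - 5/32

Taking expectations and using E[dB_t] = 0, the mean m(t) = E[X_t] satisfies the ODE m'(t) = a m(t) + b with m(0) = x_0. With a = 8/5, b = 1/4, x_0 = 6, the solution is
  m(t) = x_0 * exp(a t) + (b/a) * (exp(a t) - 1)
       = 6 * exp((8/5) t) + ((1/4)/(8/5)) * (exp((8/5) t) - 1)
       = 197*exp(8*t/5)/32 - 5/32.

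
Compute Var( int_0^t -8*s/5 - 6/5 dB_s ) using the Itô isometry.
Var = 4*t*(16*t^2 + 36*t + 27)/75

The Itô integral of a deterministic integrand f(s) has mean 0 because each increment f(s) * (B_{s+ds} - B_s) has mean 0. By the Itô isometry:
  Var( int_0^t f(s) dB_s ) = E[ (int_0^t f(s) dB_s)^2 ] = int_0^t f(s)^2 ds.
Here f(s) = -8*s/5 - 6/5, so f(s)^2 = 4*(4*s + 3)^2/25. Integrate:
  int_0^t (4*(4*s + 3)^2/25) ds = 4*t*(16*t^2 + 36*t + 27)/75.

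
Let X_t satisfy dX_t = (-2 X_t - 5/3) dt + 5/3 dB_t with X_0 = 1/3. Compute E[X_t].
E[X_t] = -5/6 + 7*exp(-2*t)/6

Taking expectations and using E[dB_t] = 0, the mean m(t) = E[X_t] satisfies the ODE m'(t) = a m(t) + b with m(0) = x_0. With a = -2, b = -5/3, x_0 = 1/3, the solution is
  m(t) = x_0 * exp(a t) + (b/a) * (exp(a t) - 1)
       = (1/3) * exp((-2) t) + ((-5/3)/(-2)) * (exp((-2) t) - 1)
       = -5/6 + 7*exp(-2*t)/6.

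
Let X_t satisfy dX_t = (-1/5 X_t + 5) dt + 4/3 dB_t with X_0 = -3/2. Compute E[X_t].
E[X_t] = 25 - 53*exp(-t/5)/2

Taking expectations and using E[dB_t] = 0, the mean m(t) = E[X_t] satisfies the ODE m'(t) = a m(t) + b with m(0) = x_0. With a = -1/5, b = 5, x_0 = -3/2, the solution is
  m(t) = x_0 * exp(a t) + (b/a) * (exp(a t) - 1)
       = (-3/2) * exp((-1/5) t) + (5/(-1/5)) * (exp((-1/5) t) - 1)
       = 25 - 53*exp(-t/5)/2.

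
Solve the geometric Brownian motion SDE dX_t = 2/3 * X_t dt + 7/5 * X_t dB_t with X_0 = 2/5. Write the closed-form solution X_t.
X_t = 2/5 * exp((-47/150) * t + (7/5) * B_t)

For GBM dX = mu X dt + sigma X dB with X_0 = x_0, apply Itô to Y = log X: dY = (mu - sigma^2/2) dt + sigma dB, so Y_t = log(x_0) + (mu - sigma^2/2) t + sigma B_t and hence X_t = x_0 * exp((mu - sigma^2/2) t + sigma B_t).
With mu = 2/3, sigma = 7/5, x_0 = 2/5, this gives:
  X_t = 2/5 * exp((-47/150) * t + (7/5) * B_t).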